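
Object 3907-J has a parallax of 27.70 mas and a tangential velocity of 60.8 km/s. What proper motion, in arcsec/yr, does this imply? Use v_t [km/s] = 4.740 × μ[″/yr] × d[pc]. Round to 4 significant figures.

0.3553 arcsec/yr

d = 1/p = 1/0.02770″ = 36.101 pc.
μ = v_t / (4.74 d) = 60.8 / (4.74 × 36.101) = 60.8 / 171.12 = 0.35531 ″/yr.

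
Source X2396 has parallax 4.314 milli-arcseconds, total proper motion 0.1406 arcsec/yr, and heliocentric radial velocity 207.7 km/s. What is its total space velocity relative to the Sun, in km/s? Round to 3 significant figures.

d = 1/p = 1/0.004314″ = 231.8 pc.
v_t = 4.740 μ d = 4.740 × 0.1406 × 231.8 = 154.48 km/s.
v = √(v_r² + v_t²) = √(207.7² + 154.48²) = √67003.4 = 258.85 km/s.

259 km/s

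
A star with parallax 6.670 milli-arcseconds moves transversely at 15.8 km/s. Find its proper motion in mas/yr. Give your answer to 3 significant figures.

22.2 mas/yr

d = 1/p = 1/0.006670″ = 149.93 pc.
μ = v_t / (4.74 d) = 15.8 / (4.74 × 149.93) = 15.8 / 710.67 = 0.022233 ″/yr = 22.233 mas/yr.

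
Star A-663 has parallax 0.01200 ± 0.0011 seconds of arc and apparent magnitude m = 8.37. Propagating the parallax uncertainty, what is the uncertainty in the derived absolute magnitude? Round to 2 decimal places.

σ_M = 0.20 mag

M = m − 5 log₁₀ d + 5 = m + 5 log₁₀ p + 5, so ∂M/∂p = 5/(p ln 10).
σ_M = (5/ln 10) · (σ_p/p) = 2.1715 × 0.0011/0.01200 = 2.1715 × 0.091667 = 0.19905.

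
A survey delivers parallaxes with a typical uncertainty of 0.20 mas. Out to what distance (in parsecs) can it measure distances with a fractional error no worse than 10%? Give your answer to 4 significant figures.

σ_d/d = σ_p/p, so the condition is σ_p/p ≤ 0.10, i.e. p ≥ σ_p/0.10.
p_min = 0.20/0.10 = 2 mas = 0.002 arcsec.
d_max = 1/p_min = 1/0.002 = 500 pc.

500.0 pc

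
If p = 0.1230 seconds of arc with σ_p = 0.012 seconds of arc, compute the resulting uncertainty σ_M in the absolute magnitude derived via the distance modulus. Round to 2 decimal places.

M = m − 5 log₁₀ d + 5 = m + 5 log₁₀ p + 5, so ∂M/∂p = 5/(p ln 10).
σ_M = (5/ln 10) · (σ_p/p) = 2.1715 × 0.012/0.1230 = 2.1715 × 0.097561 = 0.21185.

σ_M = 0.21 mag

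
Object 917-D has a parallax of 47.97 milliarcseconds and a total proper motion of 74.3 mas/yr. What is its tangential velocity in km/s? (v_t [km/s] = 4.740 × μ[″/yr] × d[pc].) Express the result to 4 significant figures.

d = 1/p = 1/0.04797″ = 20.846 pc.
μ = 74.3 mas/yr = 0.0743 ″/yr.
v_t = 4.74 × μ × d = 4.74 × 0.0743 × 20.846 = 7.3416 km/s.

7.342 km/s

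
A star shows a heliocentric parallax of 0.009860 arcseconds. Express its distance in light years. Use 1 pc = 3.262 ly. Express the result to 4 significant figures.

d = 1/p = 1/0.009860 = 101.42 pc.
In light-years: 101.42 × 3.262 = 330.83 ly.

330.8 light years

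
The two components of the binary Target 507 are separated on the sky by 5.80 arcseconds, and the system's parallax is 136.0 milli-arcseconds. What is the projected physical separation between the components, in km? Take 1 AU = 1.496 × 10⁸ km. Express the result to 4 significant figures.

d = 1/p = 1/0.1360″ = 7.3529 pc.
At distance d (pc), an angle of θ arcsec spans θ·d AU: s = 5.80 × 7.3529 = 42.647 AU.
= 42.647 × 1.496 × 10⁸ km = 6.3800 × 10^9 km.

6.380 × 10^9 km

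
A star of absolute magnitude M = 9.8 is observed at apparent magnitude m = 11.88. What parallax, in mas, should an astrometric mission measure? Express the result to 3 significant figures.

m − M = 11.88 − 9.8 = 2.08.
d = 10^((m−M)/5 + 1) = 10^1.416 = 26.062 pc.
p = 1/d = 1/26.062 = 0.03837 arcsec = 38.37 mas.

38.4 mas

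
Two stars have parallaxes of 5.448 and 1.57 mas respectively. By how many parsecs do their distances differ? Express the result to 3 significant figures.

453 pc

d_A = 1/0.005448″ = 183.55 pc; d_B = 1/0.001570″ = 636.94 pc.
|d_B − d_A| = |636.94 − 183.55| = 453.39 pc.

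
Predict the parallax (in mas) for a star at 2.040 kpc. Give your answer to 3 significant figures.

0.490 mas

d = 2.040 kpc = 2040 pc.
p = 1/d = 1/2040 = 0.0004902 arcsec.
= 0.0004902 × 1000 = 0.4902 mas.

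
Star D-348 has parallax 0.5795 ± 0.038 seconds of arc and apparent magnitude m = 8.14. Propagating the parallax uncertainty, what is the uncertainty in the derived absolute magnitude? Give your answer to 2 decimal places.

M = m − 5 log₁₀ d + 5 = m + 5 log₁₀ p + 5, so ∂M/∂p = 5/(p ln 10).
σ_M = (5/ln 10) · (σ_p/p) = 2.1715 × 0.038/0.5795 = 2.1715 × 0.065574 = 0.14239.

σ_M = 0.14 mag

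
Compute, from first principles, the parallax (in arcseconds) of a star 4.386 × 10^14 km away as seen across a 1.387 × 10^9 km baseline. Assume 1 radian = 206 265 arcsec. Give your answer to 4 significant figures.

0.6523 arcsec

θ ≈ B/d = (1.387 × 10^9) / (4.386 × 10^14) = 3.1623 × 10^-6 rad.
In arcseconds: 3.1623 × 10^-6 × 206265 = 0.65227″.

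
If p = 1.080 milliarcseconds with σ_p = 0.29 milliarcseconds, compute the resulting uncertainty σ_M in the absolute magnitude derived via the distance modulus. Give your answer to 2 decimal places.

σ_M = 0.58 mag

M = m − 5 log₁₀ d + 5 = m + 5 log₁₀ p + 5, so ∂M/∂p = 5/(p ln 10).
σ_M = (5/ln 10) · (σ_p/p) = 2.1715 × 0.29/1.080 = 2.1715 × 0.26852 = 0.58309.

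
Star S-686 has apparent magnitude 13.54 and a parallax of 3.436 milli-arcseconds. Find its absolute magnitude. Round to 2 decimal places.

d = 1/p = 1/0.003436″ = 291.04 pc.
m − M = 5 log₁₀(291.04) − 5 = 12.3198 − 5 = 7.3198.
M = m − (m − M) = 13.54 − 7.3198 = 6.22.

M = 6.22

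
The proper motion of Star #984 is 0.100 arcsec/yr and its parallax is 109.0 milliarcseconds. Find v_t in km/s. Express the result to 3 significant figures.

d = 1/p = 1/0.1090″ = 9.1743 pc.
v_t = 4.74 × μ × d = 4.74 × 0.100 × 9.1743 = 4.3486 km/s.

4.35 km/s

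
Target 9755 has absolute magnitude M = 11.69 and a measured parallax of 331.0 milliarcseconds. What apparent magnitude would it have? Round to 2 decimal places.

m = 9.09

d = 1/p = 1/0.3310″ = 3.0211 pc.
m − M = 5 log₁₀ d − 5 = 5 log₁₀(3.0211) − 5 = 2.4008 − 5 = -2.5992.
m = M + (m − M) = 11.69 + (-2.5992) = 9.09.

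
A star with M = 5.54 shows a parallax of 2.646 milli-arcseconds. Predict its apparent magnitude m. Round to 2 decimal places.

m = 13.43

d = 1/p = 1/0.002646″ = 377.93 pc.
m − M = 5 log₁₀ d − 5 = 5 log₁₀(377.93) − 5 = 12.8871 − 5 = 7.8871.
m = M + (m − M) = 5.54 + 7.8871 = 13.43.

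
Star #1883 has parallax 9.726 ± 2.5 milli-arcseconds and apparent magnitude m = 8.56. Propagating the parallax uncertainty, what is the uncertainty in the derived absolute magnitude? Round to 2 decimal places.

M = m − 5 log₁₀ d + 5 = m + 5 log₁₀ p + 5, so ∂M/∂p = 5/(p ln 10).
σ_M = (5/ln 10) · (σ_p/p) = 2.1715 × 2.5/9.726 = 2.1715 × 0.25704 = 0.55816.

σ_M = 0.56 mag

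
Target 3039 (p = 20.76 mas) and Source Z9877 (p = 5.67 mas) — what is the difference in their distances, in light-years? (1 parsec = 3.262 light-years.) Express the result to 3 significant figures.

d_A = 1/0.02076″ = 48.17 pc; d_B = 1/0.005670″ = 176.37 pc.
|d_B − d_A| = |176.37 − 48.17| = 128.2 pc = 128.2 × 3.262 ly = 418.19 ly.

418 ly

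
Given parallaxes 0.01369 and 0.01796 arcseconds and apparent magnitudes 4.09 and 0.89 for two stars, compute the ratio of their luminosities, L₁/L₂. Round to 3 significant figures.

d₁ = 1/p₁ = 1/0.01369″ = 73.046 pc; d₂ = 1/p₂ = 1/0.01796″ = 55.679 pc.
M₁ = m₁ − 5 log₁₀ d₁ + 5 = 4.09 − 9.3180 + 5 = -0.2280.
M₂ = 0.89 − 8.7285 + 5 = -2.8385.
L₁/L₂ = 10^(0.4(M₂ − M₁)) = 10^(0.4 × (-2.6105)) = 10^(-1.04420) = 0.090323.

L₁/L₂ = 0.0903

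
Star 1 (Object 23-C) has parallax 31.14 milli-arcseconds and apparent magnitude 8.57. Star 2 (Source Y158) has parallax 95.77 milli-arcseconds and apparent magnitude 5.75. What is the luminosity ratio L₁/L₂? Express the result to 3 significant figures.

d₁ = 1/p₁ = 1/0.03114″ = 32.113 pc; d₂ = 1/p₂ = 1/0.09577″ = 10.442 pc.
M₁ = m₁ − 5 log₁₀ d₁ + 5 = 8.57 − 7.5334 + 5 = 6.0366.
M₂ = 5.75 − 5.0939 + 5 = 5.6561.
L₁/L₂ = 10^(0.4(M₂ − M₁)) = 10^(0.4 × (-0.3805)) = 10^(-0.15220) = 0.70437.

L₁/L₂ = 0.704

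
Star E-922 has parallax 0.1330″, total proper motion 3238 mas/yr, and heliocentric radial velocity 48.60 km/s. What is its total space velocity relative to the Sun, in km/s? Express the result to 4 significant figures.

125.2 km/s

d = 1/p = 1/0.1330″ = 7.5188 pc.
μ = 3238 mas/yr = 3.238 ″/yr.
v_t = 4.740 μ d = 4.740 × 3.238 × 7.5188 = 115.4 km/s.
v = √(v_r² + v_t²) = √(48.60² + 115.4²) = √15679.1 = 125.22 km/s.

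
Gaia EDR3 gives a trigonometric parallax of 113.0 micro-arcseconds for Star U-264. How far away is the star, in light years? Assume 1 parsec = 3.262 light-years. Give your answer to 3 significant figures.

28900 light years

p = 113.0 micro-arcseconds = 0.0001130 arcsec.
d = 1/p = 1/0.0001130 = 8849.6 pc.
In light-years: 8849.6 × 3.262 = 28867 ly.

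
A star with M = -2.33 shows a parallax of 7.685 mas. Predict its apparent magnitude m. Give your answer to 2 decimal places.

m = 3.24

d = 1/p = 1/0.007685″ = 130.12 pc.
m − M = 5 log₁₀ d − 5 = 5 log₁₀(130.12) − 5 = 10.5717 − 5 = 5.5717.
m = M + (m − M) = -2.33 + 5.5717 = 3.24.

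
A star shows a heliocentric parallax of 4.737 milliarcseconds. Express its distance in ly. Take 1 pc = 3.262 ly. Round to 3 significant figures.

689 ly

p = 4.737 milliarcseconds = 0.004737 arcsec.
d = 1/p = 1/0.004737 = 211.1 pc.
In light-years: 211.1 × 3.262 = 688.61 ly.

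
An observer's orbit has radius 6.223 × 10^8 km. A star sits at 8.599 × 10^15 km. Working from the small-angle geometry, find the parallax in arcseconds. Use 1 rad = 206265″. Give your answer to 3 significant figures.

0.0149 arcsec

θ ≈ B/d = (6.223 × 10^8) / (8.599 × 10^15) = 7.2369 × 10^-8 rad.
In arcseconds: 7.2369 × 10^-8 × 206265 = 0.014927″.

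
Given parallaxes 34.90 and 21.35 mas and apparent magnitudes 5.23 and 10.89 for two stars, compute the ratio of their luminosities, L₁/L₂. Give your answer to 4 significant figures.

L₁/L₂ = 68.73

d₁ = 1/p₁ = 1/0.03490″ = 28.653 pc; d₂ = 1/p₂ = 1/0.02135″ = 46.838 pc.
M₁ = m₁ − 5 log₁₀ d₁ + 5 = 5.23 − 7.2859 + 5 = 2.9441.
M₂ = 10.89 − 8.3530 + 5 = 7.5370.
L₁/L₂ = 10^(0.4(M₂ − M₁)) = 10^(0.4 × 4.5929) = 10^1.83716 = 68.732.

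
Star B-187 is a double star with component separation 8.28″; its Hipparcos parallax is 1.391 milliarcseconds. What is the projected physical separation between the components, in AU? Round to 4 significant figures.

5953 AU

d = 1/p = 1/0.001391″ = 718.91 pc.
At distance d (pc), an angle of θ arcsec spans θ·d AU: s = 8.28 × 718.91 = 5952.6 AU.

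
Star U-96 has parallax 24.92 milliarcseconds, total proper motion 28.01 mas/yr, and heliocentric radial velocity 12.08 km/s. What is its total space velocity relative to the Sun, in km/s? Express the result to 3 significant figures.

13.2 km/s

d = 1/p = 1/0.02492″ = 40.128 pc.
μ = 28.01 mas/yr = 0.02801 ″/yr.
v_t = 4.740 μ d = 4.740 × 0.02801 × 40.128 = 5.3277 km/s.
v = √(v_r² + v_t²) = √(12.08² + 5.3277²) = √174.311 = 13.203 km/s.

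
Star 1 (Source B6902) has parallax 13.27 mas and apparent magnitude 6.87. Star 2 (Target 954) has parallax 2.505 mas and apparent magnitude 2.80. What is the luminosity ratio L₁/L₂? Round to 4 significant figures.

L₁/L₂ = 0.0008392

d₁ = 1/p₁ = 1/0.01327″ = 75.358 pc; d₂ = 1/p₂ = 1/0.002505″ = 399.2 pc.
M₁ = m₁ − 5 log₁₀ d₁ + 5 = 6.87 − 9.3856 + 5 = 2.4844.
M₂ = 2.80 − 13.0060 + 5 = -5.2060.
L₁/L₂ = 10^(0.4(M₂ − M₁)) = 10^(0.4 × (-7.6904)) = 10^(-3.07616) = 0.00083915.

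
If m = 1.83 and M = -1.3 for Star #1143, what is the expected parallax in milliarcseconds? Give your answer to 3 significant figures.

23.7 mas

m − M = 1.83 − (-1.3) = 3.13.
d = 10^((m−M)/5 + 1) = 10^1.626 = 42.267 pc.
p = 1/d = 1/42.267 = 0.023659 arcsec = 23.659 mas.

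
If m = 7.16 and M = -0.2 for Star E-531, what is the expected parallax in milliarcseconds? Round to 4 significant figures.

3.373 mas

m − M = 7.16 − (-0.2) = 7.36.
d = 10^((m−M)/5 + 1) = 10^2.472 = 296.48 pc.
p = 1/d = 1/296.48 = 0.0033729 arcsec = 3.3729 mas.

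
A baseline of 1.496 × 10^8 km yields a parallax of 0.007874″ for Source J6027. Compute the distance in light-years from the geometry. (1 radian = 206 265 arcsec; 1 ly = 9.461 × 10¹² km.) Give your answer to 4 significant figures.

θ = 0.007874″ = 0.007874/206265 = 3.8174 × 10^-8 rad.
d = B/θ = (1.496 × 10^8) / (3.8174 × 10^-8) = 3.9189 × 10^15 km = (3.9189 × 10^15) / (9.461 × 10^12) ly = 414.22 ly.

414.2 ly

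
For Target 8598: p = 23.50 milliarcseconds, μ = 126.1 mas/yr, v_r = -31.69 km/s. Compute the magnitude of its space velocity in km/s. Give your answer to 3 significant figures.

d = 1/p = 1/0.02350″ = 42.553 pc.
μ = 126.1 mas/yr = 0.1261 ″/yr.
v_t = 4.740 μ d = 4.740 × 0.1261 × 42.553 = 25.435 km/s.
v = √(v_r² + v_t²) = √((-31.69)² + 25.435²) = √1651.2 = 40.635 km/s.

40.6 km/s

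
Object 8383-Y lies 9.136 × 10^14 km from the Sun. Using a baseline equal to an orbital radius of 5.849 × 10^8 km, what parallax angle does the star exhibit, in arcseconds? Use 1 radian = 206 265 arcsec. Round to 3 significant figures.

0.132 arcsec

θ ≈ B/d = (5.849 × 10^8) / (9.136 × 10^14) = 6.4021 × 10^-7 rad.
In arcseconds: 6.4021 × 10^-7 × 206265 = 0.13205″.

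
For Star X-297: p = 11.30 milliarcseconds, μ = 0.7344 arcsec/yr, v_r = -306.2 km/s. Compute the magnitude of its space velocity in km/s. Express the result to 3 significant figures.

d = 1/p = 1/0.01130″ = 88.496 pc.
v_t = 4.740 μ d = 4.740 × 0.7344 × 88.496 = 308.06 km/s.
v = √(v_r² + v_t²) = √((-306.2)² + 308.06²) = √188659 = 434.35 km/s.

434 km/s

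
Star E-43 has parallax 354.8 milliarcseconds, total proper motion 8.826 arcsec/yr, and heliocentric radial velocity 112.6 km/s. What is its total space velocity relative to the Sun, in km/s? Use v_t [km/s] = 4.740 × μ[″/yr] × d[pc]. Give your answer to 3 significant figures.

d = 1/p = 1/0.3548″ = 2.8185 pc.
v_t = 4.740 μ d = 4.740 × 8.826 × 2.8185 = 117.91 km/s.
v = √(v_r² + v_t²) = √(112.6² + 117.91²) = √26581.5 = 163.04 km/s.

163 km/s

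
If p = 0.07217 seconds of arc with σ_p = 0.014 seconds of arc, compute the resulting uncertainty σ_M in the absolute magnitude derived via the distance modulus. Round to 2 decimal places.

σ_M = 0.42 mag

M = m − 5 log₁₀ d + 5 = m + 5 log₁₀ p + 5, so ∂M/∂p = 5/(p ln 10).
σ_M = (5/ln 10) · (σ_p/p) = 2.1715 × 0.014/0.07217 = 2.1715 × 0.19399 = 0.42125.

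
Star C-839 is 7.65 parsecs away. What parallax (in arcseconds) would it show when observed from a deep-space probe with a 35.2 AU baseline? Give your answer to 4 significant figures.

p (arcsec) = B (AU) / d (pc).
p = 35.2 / 7.65 = 4.6013 arcsec.

4.601 arcsec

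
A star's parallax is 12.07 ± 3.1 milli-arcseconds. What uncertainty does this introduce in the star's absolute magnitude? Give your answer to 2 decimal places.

M = m − 5 log₁₀ d + 5 = m + 5 log₁₀ p + 5, so ∂M/∂p = 5/(p ln 10).
σ_M = (5/ln 10) · (σ_p/p) = 2.1715 × 3.1/12.07 = 2.1715 × 0.25684 = 0.55773.

σ_M = 0.56 mag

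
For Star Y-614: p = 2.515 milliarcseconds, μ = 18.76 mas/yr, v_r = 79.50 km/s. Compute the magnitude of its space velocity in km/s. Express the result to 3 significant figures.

87.0 km/s

d = 1/p = 1/0.002515″ = 397.61 pc.
μ = 18.76 mas/yr = 0.01876 ″/yr.
v_t = 4.740 μ d = 4.740 × 0.01876 × 397.61 = 35.356 km/s.
v = √(v_r² + v_t²) = √(79.50² + 35.356²) = √7570.3 = 87.007 km/s.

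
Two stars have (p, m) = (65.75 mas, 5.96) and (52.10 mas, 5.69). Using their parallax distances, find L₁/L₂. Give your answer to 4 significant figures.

d₁ = 1/p₁ = 1/0.06575″ = 15.209 pc; d₂ = 1/p₂ = 1/0.05210″ = 19.194 pc.
M₁ = m₁ − 5 log₁₀ d₁ + 5 = 5.96 − 5.9105 + 5 = 5.0495.
M₂ = 5.69 − 6.4158 + 5 = 4.2742.
L₁/L₂ = 10^(0.4(M₂ − M₁)) = 10^(0.4 × (-0.7753)) = 10^(-0.31012) = 0.48964.

L₁/L₂ = 0.4896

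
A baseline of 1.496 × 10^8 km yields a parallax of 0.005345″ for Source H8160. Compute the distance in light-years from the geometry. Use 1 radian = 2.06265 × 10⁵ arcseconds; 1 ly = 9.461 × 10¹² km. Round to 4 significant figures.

θ = 0.005345″ = 0.005345/206265 = 2.5913 × 10^-8 rad.
d = B/θ = (1.496 × 10^8) / (2.5913 × 10^-8) = 5.7732 × 10^15 km = (5.7732 × 10^15) / (9.461 × 10^12) ly = 610.21 ly.

610.2 ly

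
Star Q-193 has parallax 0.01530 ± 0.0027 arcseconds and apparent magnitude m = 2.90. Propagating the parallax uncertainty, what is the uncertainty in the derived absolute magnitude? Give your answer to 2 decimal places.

σ_M = 0.38 mag

M = m − 5 log₁₀ d + 5 = m + 5 log₁₀ p + 5, so ∂M/∂p = 5/(p ln 10).
σ_M = (5/ln 10) · (σ_p/p) = 2.1715 × 0.0027/0.01530 = 2.1715 × 0.17647 = 0.3832.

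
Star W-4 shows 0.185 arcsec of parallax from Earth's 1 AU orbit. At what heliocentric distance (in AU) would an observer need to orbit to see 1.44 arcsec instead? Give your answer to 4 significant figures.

Parallax scales linearly with baseline: p ∝ B, so B = p_target / p_Earth × 1 AU.
B = 1.44 / 0.185 = 7.7838 AU.

7.784 AU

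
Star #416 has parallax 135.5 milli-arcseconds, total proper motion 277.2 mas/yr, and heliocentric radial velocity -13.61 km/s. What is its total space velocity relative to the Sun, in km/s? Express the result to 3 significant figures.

16.7 km/s

d = 1/p = 1/0.1355″ = 7.3801 pc.
μ = 277.2 mas/yr = 0.2772 ″/yr.
v_t = 4.740 μ d = 4.740 × 0.2772 × 7.3801 = 9.6969 km/s.
v = √(v_r² + v_t²) = √((-13.61)² + 9.6969²) = √279.262 = 16.711 km/s.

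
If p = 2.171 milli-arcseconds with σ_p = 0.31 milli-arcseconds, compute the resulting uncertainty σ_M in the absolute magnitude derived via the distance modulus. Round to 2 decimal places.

M = m − 5 log₁₀ d + 5 = m + 5 log₁₀ p + 5, so ∂M/∂p = 5/(p ln 10).
σ_M = (5/ln 10) · (σ_p/p) = 2.1715 × 0.31/2.171 = 2.1715 × 0.14279 = 0.31007.

σ_M = 0.31 mag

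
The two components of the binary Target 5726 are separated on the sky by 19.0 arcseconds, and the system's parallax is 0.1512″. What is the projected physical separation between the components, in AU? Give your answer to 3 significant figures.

d = 1/p = 1/0.1512″ = 6.6138 pc.
At distance d (pc), an angle of θ arcsec spans θ·d AU: s = 19.0 × 6.6138 = 125.66 AU.

126 AU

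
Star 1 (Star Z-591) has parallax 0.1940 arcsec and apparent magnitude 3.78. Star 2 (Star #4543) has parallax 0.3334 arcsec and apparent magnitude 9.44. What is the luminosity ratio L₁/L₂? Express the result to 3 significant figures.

d₁ = 1/p₁ = 1/0.1940″ = 5.1546 pc; d₂ = 1/p₂ = 1/0.3334″ = 2.9994 pc.
M₁ = m₁ − 5 log₁₀ d₁ + 5 = 3.78 − 3.5610 + 5 = 5.2190.
M₂ = 9.44 − 2.3852 + 5 = 12.0548.
L₁/L₂ = 10^(0.4(M₂ − M₁)) = 10^(0.4 × 6.8358) = 10^2.73432 = 542.4.

L₁/L₂ = 542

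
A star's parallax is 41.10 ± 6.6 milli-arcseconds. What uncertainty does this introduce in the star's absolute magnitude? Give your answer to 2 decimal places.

σ_M = 0.35 mag

M = m − 5 log₁₀ d + 5 = m + 5 log₁₀ p + 5, so ∂M/∂p = 5/(p ln 10).
σ_M = (5/ln 10) · (σ_p/p) = 2.1715 × 6.6/41.10 = 2.1715 × 0.16058 = 0.3487.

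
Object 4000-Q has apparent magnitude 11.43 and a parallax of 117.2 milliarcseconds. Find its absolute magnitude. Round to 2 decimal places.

M = 11.77

d = 1/p = 1/0.1172″ = 8.5324 pc.
m − M = 5 log₁₀(8.5324) − 5 = 4.6554 − 5 = -0.3446.
M = m − (m − M) = 11.43 − (-0.3446) = 11.77.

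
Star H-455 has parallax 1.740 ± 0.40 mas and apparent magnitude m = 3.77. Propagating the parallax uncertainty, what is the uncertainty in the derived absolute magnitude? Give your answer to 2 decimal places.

σ_M = 0.50 mag

M = m − 5 log₁₀ d + 5 = m + 5 log₁₀ p + 5, so ∂M/∂p = 5/(p ln 10).
σ_M = (5/ln 10) · (σ_p/p) = 2.1715 × 0.40/1.740 = 2.1715 × 0.22989 = 0.49921.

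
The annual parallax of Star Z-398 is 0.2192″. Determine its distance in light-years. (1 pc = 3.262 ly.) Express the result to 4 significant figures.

14.88 light years

d = 1/p = 1/0.2192 = 4.562 pc.
In light-years: 4.562 × 3.262 = 14.881 ly.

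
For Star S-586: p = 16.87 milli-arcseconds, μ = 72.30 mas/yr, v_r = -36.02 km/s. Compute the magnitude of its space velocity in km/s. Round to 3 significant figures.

41.4 km/s

d = 1/p = 1/0.01687″ = 59.277 pc.
μ = 72.30 mas/yr = 0.07230 ″/yr.
v_t = 4.740 μ d = 4.740 × 0.07230 × 59.277 = 20.314 km/s.
v = √(v_r² + v_t²) = √((-36.02)² + 20.314²) = √1710.1 = 41.353 km/s.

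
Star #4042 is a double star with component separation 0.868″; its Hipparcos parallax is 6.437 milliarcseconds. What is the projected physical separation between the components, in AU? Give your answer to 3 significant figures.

135 AU

d = 1/p = 1/0.006437″ = 155.35 pc.
At distance d (pc), an angle of θ arcsec spans θ·d AU: s = 0.868 × 155.35 = 134.84 AU.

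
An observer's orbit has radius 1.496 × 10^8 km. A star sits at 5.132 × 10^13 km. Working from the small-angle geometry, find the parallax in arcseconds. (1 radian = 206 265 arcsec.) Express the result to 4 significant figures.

θ ≈ B/d = (1.496 × 10^8) / (5.132 × 10^13) = 2.9150 × 10^-6 rad.
In arcseconds: 2.9150 × 10^-6 × 206265 = 0.60126″.

0.6013 arcsec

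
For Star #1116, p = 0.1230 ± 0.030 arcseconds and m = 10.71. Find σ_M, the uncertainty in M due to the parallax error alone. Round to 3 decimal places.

σ_M = 0.530 mag

M = m − 5 log₁₀ d + 5 = m + 5 log₁₀ p + 5, so ∂M/∂p = 5/(p ln 10).
σ_M = (5/ln 10) · (σ_p/p) = 2.1715 × 0.030/0.1230 = 2.1715 × 0.2439 = 0.52963.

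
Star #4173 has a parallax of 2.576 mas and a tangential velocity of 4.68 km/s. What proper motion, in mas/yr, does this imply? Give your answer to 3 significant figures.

2.54 mas/yr

d = 1/p = 1/0.002576″ = 388.2 pc.
μ = v_t / (4.74 d) = 4.68 / (4.74 × 388.2) = 4.68 / 1840.1 = 0.0025433 ″/yr = 2.5433 mas/yr.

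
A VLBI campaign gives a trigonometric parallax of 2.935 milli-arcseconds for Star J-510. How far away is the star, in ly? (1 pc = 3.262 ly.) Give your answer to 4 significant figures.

1111 ly

p = 2.935 milli-arcseconds = 0.002935 arcsec.
d = 1/p = 1/0.002935 = 340.72 pc.
In light-years: 340.72 × 3.262 = 1111.4 ly.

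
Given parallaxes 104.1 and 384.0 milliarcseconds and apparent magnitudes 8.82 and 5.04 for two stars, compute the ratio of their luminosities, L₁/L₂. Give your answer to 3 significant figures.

L₁/L₂ = 0.419

d₁ = 1/p₁ = 1/0.1041″ = 9.6061 pc; d₂ = 1/p₂ = 1/0.3840″ = 2.6042 pc.
M₁ = m₁ − 5 log₁₀ d₁ + 5 = 8.82 − 4.9127 + 5 = 8.9073.
M₂ = 5.04 − 2.0784 + 5 = 7.9616.
L₁/L₂ = 10^(0.4(M₂ − M₁)) = 10^(0.4 × (-0.9457)) = 10^(-0.37828) = 0.41852.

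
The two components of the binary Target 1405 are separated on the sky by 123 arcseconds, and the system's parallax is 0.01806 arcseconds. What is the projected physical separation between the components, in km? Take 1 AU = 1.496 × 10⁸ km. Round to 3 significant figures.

1.02 × 10^12 km

d = 1/p = 1/0.01806″ = 55.371 pc.
At distance d (pc), an angle of θ arcsec spans θ·d AU: s = 123 × 55.371 = 6810.6 AU.
= 6810.6 × 1.496 × 10⁸ km = 1.0189 × 10^12 km.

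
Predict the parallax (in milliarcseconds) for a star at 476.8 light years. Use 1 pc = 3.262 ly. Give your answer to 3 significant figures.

d = 476.8 ly ÷ 3.262 = 146.17 pc.
p = 1/d = 1/146.17 = 0.0068413 arcsec.
= 0.0068413 × 1000 = 6.8413 mas.

6.84 mas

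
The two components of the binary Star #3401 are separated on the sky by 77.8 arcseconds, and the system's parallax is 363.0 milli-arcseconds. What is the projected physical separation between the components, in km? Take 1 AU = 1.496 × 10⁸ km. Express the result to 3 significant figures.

d = 1/p = 1/0.3630″ = 2.7548 pc.
At distance d (pc), an angle of θ arcsec spans θ·d AU: s = 77.8 × 2.7548 = 214.32 AU.
= 214.32 × 1.496 × 10⁸ km = 3.2062 × 10^10 km.

3.21 × 10^10 km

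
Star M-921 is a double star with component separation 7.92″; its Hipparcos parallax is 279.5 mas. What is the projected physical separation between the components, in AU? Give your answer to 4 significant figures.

28.34 AU

d = 1/p = 1/0.2795″ = 3.5778 pc.
At distance d (pc), an angle of θ arcsec spans θ·d AU: s = 7.92 × 3.5778 = 28.336 AU.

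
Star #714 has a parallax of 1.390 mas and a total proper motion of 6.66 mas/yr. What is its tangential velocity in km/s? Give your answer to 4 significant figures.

22.71 km/s

d = 1/p = 1/0.001390″ = 719.42 pc.
μ = 6.66 mas/yr = 0.00666 ″/yr.
v_t = 4.74 × μ × d = 4.74 × 0.00666 × 719.42 = 22.711 km/s.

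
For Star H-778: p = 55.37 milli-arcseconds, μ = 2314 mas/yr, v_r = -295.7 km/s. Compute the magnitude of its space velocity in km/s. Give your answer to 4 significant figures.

d = 1/p = 1/0.05537″ = 18.06 pc.
μ = 2314 mas/yr = 2.314 ″/yr.
v_t = 4.740 μ d = 4.740 × 2.314 × 18.06 = 198.09 km/s.
v = √(v_r² + v_t²) = √((-295.7)² + 198.09²) = √126678 = 355.92 km/s.

355.9 km/s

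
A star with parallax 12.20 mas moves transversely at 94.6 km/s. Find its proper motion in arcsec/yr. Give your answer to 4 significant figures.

0.2435 arcsec/yr

d = 1/p = 1/0.01220″ = 81.967 pc.
μ = v_t / (4.74 d) = 94.6 / (4.74 × 81.967) = 94.6 / 388.52 = 0.24349 ″/yr.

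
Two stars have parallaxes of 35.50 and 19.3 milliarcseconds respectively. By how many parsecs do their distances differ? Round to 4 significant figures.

23.64 pc

d_A = 1/0.03550″ = 28.169 pc; d_B = 1/0.01930″ = 51.813 pc.
|d_B − d_A| = |51.813 − 28.169| = 23.644 pc.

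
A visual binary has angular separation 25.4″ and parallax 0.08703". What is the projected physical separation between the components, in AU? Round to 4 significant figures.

291.9 AU

d = 1/p = 1/0.08703″ = 11.49 pc.
At distance d (pc), an angle of θ arcsec spans θ·d AU: s = 25.4 × 11.49 = 291.85 AU.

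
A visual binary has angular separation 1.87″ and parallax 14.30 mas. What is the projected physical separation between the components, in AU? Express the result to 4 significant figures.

130.8 AU

d = 1/p = 1/0.01430″ = 69.93 pc.
At distance d (pc), an angle of θ arcsec spans θ·d AU: s = 1.87 × 69.93 = 130.77 AU.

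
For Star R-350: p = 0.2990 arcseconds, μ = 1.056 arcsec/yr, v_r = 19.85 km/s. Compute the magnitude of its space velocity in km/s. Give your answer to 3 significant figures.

26.0 km/s

d = 1/p = 1/0.2990″ = 3.3445 pc.
v_t = 4.740 μ d = 4.740 × 1.056 × 3.3445 = 16.741 km/s.
v = √(v_r² + v_t²) = √(19.85² + 16.741²) = √674.284 = 25.967 km/s.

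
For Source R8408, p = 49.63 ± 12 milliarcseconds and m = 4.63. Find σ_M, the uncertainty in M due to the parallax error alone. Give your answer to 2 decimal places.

σ_M = 0.53 mag

M = m − 5 log₁₀ d + 5 = m + 5 log₁₀ p + 5, so ∂M/∂p = 5/(p ln 10).
σ_M = (5/ln 10) · (σ_p/p) = 2.1715 × 12/49.63 = 2.1715 × 0.24179 = 0.52505.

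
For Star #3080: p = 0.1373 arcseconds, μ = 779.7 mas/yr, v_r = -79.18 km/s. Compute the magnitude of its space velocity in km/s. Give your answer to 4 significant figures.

83.63 km/s

d = 1/p = 1/0.1373″ = 7.2833 pc.
μ = 779.7 mas/yr = 0.7797 ″/yr.
v_t = 4.740 μ d = 4.740 × 0.7797 × 7.2833 = 26.917 km/s.
v = √(v_r² + v_t²) = √((-79.18)² + 26.917²) = √6994 = 83.63 km/s.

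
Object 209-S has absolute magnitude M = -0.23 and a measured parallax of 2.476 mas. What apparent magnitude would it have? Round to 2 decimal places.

d = 1/p = 1/0.002476″ = 403.88 pc.
m − M = 5 log₁₀ d − 5 = 5 log₁₀(403.88) − 5 = 13.0313 − 5 = 8.0313.
m = M + (m − M) = -0.23 + 8.0313 = 7.80.

m = 7.80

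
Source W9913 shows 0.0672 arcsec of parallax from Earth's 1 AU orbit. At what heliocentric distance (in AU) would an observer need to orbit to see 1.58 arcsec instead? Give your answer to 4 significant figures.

Parallax scales linearly with baseline: p ∝ B, so B = p_target / p_Earth × 1 AU.
B = 1.58 / 0.0672 = 23.512 AU.

23.51 AU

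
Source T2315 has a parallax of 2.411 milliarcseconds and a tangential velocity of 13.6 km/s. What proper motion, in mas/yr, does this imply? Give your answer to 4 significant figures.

6.918 mas/yr

d = 1/p = 1/0.002411″ = 414.77 pc.
μ = v_t / (4.74 d) = 13.6 / (4.74 × 414.77) = 13.6 / 1966 = 0.0069176 ″/yr = 6.9176 mas/yr.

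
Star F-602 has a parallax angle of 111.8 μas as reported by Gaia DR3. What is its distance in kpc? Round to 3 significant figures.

8.94 kpc

p = 111.8 μas = 0.0001118 arcsec.
d = 1/p = 1/0.0001118 = 8944.5 pc.
= 8.9445 kpc.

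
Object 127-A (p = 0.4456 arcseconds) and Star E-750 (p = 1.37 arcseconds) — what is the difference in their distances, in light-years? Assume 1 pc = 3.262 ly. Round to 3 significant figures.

4.94 ly

d_A = 1/0.4456″ = 2.2442 pc; d_B = 1/1.370″ = 0.72993 pc.
|d_B − d_A| = |0.72993 − 2.2442| = 1.5143 pc = 1.5143 × 3.262 ly = 4.9396 ly.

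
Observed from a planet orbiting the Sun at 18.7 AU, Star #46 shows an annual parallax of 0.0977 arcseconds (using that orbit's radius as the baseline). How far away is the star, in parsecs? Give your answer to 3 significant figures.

With baseline B (in AU) and parallax p (in arcsec), d = B/p parsecs.
d = 18.7 / 0.0977 = 191.4 pc.

191 pc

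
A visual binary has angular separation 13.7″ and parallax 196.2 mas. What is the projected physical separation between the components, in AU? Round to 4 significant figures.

69.83 AU

d = 1/p = 1/0.1962″ = 5.0968 pc.
At distance d (pc), an angle of θ arcsec spans θ·d AU: s = 13.7 × 5.0968 = 69.826 AU.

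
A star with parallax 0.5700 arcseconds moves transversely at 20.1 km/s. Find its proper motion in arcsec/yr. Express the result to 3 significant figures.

d = 1/p = 1/0.5700″ = 1.7544 pc.
μ = v_t / (4.74 d) = 20.1 / (4.74 × 1.7544) = 20.1 / 8.3159 = 2.4171 ″/yr.

2.42 arcsec/yr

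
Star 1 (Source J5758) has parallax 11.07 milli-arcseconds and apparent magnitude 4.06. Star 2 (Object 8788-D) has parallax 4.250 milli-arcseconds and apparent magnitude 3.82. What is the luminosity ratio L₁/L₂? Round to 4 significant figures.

L₁/L₂ = 0.1182

d₁ = 1/p₁ = 1/0.01107″ = 90.334 pc; d₂ = 1/p₂ = 1/0.004250″ = 235.29 pc.
M₁ = m₁ − 5 log₁₀ d₁ + 5 = 4.06 − 9.7793 + 5 = -0.7193.
M₂ = 3.82 − 11.8580 + 5 = -3.0380.
L₁/L₂ = 10^(0.4(M₂ − M₁)) = 10^(0.4 × (-2.3187)) = 10^(-0.92748) = 0.11817.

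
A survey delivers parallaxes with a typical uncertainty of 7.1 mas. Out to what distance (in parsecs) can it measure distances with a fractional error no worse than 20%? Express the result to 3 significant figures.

28.2 pc

σ_d/d = σ_p/p, so the condition is σ_p/p ≤ 0.20, i.e. p ≥ σ_p/0.20.
p_min = 7.1/0.20 = 35.5 mas = 0.0355 arcsec.
d_max = 1/p_min = 1/0.0355 = 28.169 pc.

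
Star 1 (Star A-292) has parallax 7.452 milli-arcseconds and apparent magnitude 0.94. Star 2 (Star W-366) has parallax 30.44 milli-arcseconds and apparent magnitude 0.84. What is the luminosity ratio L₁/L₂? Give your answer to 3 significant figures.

L₁/L₂ = 15.2

d₁ = 1/p₁ = 1/0.007452″ = 134.19 pc; d₂ = 1/p₂ = 1/0.03044″ = 32.852 pc.
M₁ = m₁ − 5 log₁₀ d₁ + 5 = 0.94 − 10.6386 + 5 = -4.6986.
M₂ = 0.84 − 7.5828 + 5 = -1.7428.
L₁/L₂ = 10^(0.4(M₂ − M₁)) = 10^(0.4 × 2.9558) = 10^1.18232 = 15.217.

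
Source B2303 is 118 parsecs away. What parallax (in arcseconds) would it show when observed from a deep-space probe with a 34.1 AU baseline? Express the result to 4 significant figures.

0.2890 arcsec

p (arcsec) = B (AU) / d (pc).
p = 34.1 / 118 = 0.28898 arcsec.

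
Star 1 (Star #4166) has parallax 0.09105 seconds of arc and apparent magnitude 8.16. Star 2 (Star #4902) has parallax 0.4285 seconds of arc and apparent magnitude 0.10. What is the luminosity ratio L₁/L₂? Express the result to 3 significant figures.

L₁/L₂ = 0.0132

d₁ = 1/p₁ = 1/0.09105″ = 10.983 pc; d₂ = 1/p₂ = 1/0.4285″ = 2.3337 pc.
M₁ = m₁ − 5 log₁₀ d₁ + 5 = 8.16 − 5.2036 + 5 = 7.9564.
M₂ = 0.10 − 1.8402 + 5 = 3.2598.
L₁/L₂ = 10^(0.4(M₂ − M₁)) = 10^(0.4 × (-4.6966)) = 10^(-1.87864) = 0.013224.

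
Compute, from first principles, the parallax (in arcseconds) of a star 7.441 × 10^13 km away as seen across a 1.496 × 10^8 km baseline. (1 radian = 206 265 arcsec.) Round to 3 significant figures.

θ ≈ B/d = (1.496 × 10^8) / (7.441 × 10^13) = 2.0105 × 10^-6 rad.
In arcseconds: 2.0105 × 10^-6 × 206265 = 0.4147″.

0.415 arcsec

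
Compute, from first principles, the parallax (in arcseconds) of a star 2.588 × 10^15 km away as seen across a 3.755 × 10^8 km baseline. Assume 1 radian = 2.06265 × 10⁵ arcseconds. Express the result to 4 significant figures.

0.02993 arcsec

θ ≈ B/d = (3.755 × 10^8) / (2.588 × 10^15) = 1.4509 × 10^-7 rad.
In arcseconds: 1.4509 × 10^-7 × 206265 = 0.029927″.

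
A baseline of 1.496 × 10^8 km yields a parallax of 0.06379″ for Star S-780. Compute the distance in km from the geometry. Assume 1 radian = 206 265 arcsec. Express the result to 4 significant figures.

4.837 × 10^14 km

θ = 0.06379″ = 0.06379/206265 = 3.0926 × 10^-7 rad.
d = B/θ = (1.496 × 10^8) / (3.0926 × 10^-7) = 4.8374 × 10^14 km.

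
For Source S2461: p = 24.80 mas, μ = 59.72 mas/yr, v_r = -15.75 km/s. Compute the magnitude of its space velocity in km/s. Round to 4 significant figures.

d = 1/p = 1/0.02480″ = 40.323 pc.
μ = 59.72 mas/yr = 0.05972 ″/yr.
v_t = 4.740 μ d = 4.740 × 0.05972 × 40.323 = 11.414 km/s.
v = √(v_r² + v_t²) = √((-15.75)² + 11.414²) = √378.342 = 19.451 km/s.

19.45 km/s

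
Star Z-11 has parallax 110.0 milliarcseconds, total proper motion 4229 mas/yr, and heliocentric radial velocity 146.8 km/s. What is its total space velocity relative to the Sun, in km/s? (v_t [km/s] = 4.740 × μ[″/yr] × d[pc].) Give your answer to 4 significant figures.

d = 1/p = 1/0.1100″ = 9.0909 pc.
μ = 4229 mas/yr = 4.229 ″/yr.
v_t = 4.740 μ d = 4.740 × 4.229 × 9.0909 = 182.23 km/s.
v = √(v_r² + v_t²) = √(146.8² + 182.23²) = √54758 = 234 km/s.

234.0 km/s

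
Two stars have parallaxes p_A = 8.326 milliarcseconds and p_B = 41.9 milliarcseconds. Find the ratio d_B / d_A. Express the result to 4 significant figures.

Since d = 1/p, d_B/d_A = p_A/p_B.
= 8.326 / 41.9 = 0.19871.

0.1987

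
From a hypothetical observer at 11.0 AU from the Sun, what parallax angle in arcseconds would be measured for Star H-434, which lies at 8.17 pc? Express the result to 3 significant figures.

p (arcsec) = B (AU) / d (pc).
p = 11.0 / 8.17 = 1.3464 arcsec.

1.35 arcsec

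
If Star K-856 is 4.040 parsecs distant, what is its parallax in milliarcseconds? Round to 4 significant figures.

247.5 mas

p = 1/d = 1/4.04 = 0.24752 arcsec.
= 0.24752 × 1000 = 247.52 mas.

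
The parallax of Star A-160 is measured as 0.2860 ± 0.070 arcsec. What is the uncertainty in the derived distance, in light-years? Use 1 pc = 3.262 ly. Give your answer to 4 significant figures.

2.792 ly

d = 1/p, so σ_d = σ_p / p².
σ_d = 0.0700 / (0.2860)² = 0.0700 / 0.081796 = 0.85579 pc = 0.85579 × 3.262 ly = 2.7916 ly.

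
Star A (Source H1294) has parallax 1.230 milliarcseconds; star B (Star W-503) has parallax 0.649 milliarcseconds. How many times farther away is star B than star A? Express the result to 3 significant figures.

Since d = 1/p, d_B/d_A = p_A/p_B.
= 1.230 / 0.649 = 1.8952.

1.90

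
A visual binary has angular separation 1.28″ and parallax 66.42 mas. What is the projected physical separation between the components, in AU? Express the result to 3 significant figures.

d = 1/p = 1/0.06642″ = 15.056 pc.
At distance d (pc), an angle of θ arcsec spans θ·d AU: s = 1.28 × 15.056 = 19.272 AU.

19.3 AU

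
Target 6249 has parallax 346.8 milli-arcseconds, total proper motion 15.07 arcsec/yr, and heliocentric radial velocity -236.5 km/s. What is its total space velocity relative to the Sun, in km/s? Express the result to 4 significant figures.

d = 1/p = 1/0.3468″ = 2.8835 pc.
v_t = 4.740 μ d = 4.740 × 15.07 × 2.8835 = 205.97 km/s.
v = √(v_r² + v_t²) = √((-236.5)² + 205.97²) = √98355.9 = 313.62 km/s.

313.6 km/s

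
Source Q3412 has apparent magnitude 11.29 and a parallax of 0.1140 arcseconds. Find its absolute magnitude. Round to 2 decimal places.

M = 11.57

d = 1/p = 1/0.1140″ = 8.7719 pc.
m − M = 5 log₁₀(8.7719) − 5 = 4.7155 − 5 = -0.2845.
M = m − (m − M) = 11.29 − (-0.2845) = 11.57.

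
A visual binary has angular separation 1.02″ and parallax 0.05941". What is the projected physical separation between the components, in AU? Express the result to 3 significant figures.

d = 1/p = 1/0.05941″ = 16.832 pc.
At distance d (pc), an angle of θ arcsec spans θ·d AU: s = 1.02 × 16.832 = 17.169 AU.

17.2 AU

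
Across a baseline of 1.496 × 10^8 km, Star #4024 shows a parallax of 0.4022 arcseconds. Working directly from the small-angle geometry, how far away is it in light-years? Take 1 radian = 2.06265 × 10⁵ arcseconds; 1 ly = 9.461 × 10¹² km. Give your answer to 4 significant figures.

8.109 ly

θ = 0.4022″ = 0.4022/206265 = 1.9499 × 10^-6 rad.
d = B/θ = (1.496 × 10^8) / (1.9499 × 10^-6) = 7.6722 × 10^13 km = (7.6722 × 10^13) / (9.461 × 10^12) ly = 8.1093 ly.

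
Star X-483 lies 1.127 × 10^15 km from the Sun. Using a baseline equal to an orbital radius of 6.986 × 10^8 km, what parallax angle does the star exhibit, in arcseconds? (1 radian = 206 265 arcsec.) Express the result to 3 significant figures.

θ ≈ B/d = (6.986 × 10^8) / (1.127 × 10^15) = 6.1988 × 10^-7 rad.
In arcseconds: 6.1988 × 10^-7 × 206265 = 0.12786″.

0.128 arcsec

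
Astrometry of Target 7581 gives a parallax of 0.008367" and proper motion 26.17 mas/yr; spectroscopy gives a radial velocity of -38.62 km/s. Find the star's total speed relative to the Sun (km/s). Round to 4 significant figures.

d = 1/p = 1/0.008367″ = 119.52 pc.
μ = 26.17 mas/yr = 0.02617 ″/yr.
v_t = 4.740 μ d = 4.740 × 0.02617 × 119.52 = 14.826 km/s.
v = √(v_r² + v_t²) = √((-38.62)² + 14.826²) = √1711.31 = 41.368 km/s.

41.37 km/s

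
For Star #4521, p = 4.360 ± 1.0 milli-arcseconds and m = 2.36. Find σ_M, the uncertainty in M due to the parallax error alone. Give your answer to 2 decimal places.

M = m − 5 log₁₀ d + 5 = m + 5 log₁₀ p + 5, so ∂M/∂p = 5/(p ln 10).
σ_M = (5/ln 10) · (σ_p/p) = 2.1715 × 1.0/4.360 = 2.1715 × 0.22936 = 0.49806.

σ_M = 0.50 mag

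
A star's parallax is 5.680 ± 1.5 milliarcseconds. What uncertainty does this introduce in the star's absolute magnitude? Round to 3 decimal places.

σ_M = 0.573 mag

M = m − 5 log₁₀ d + 5 = m + 5 log₁₀ p + 5, so ∂M/∂p = 5/(p ln 10).
σ_M = (5/ln 10) · (σ_p/p) = 2.1715 × 1.5/5.680 = 2.1715 × 0.26408 = 0.57345.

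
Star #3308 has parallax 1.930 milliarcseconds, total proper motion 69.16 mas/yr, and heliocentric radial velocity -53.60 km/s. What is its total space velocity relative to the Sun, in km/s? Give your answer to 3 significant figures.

d = 1/p = 1/0.001930″ = 518.13 pc.
μ = 69.16 mas/yr = 0.06916 ″/yr.
v_t = 4.740 μ d = 4.740 × 0.06916 × 518.13 = 169.85 km/s.
v = √(v_r² + v_t²) = √((-53.60)² + 169.85²) = √31722 = 178.11 km/s.

178 km/s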